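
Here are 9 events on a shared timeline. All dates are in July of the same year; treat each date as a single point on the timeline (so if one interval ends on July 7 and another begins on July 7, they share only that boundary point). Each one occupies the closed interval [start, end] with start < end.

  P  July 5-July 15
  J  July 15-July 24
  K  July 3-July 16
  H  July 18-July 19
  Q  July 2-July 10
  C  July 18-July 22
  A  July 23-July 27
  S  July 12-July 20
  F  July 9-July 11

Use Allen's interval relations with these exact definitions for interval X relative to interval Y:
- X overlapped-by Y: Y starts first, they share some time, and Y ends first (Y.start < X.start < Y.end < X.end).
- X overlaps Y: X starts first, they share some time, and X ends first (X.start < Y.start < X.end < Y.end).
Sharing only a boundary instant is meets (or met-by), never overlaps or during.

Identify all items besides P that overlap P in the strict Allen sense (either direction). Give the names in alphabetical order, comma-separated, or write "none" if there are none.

Target P = [July 5, July 15].
A [July 23, July 27] → after → no.
C [July 18, July 22] → after → no.
F [July 9, July 11] → during → no.
H [July 18, July 19] → after → no.
J [July 15, July 24] → met-by → no.
K [July 3, July 16] → contains → no.
Q [July 2, July 10] → overlaps → yes.
S [July 12, July 20] → overlapped-by → yes.
Result: Q, S.

Q, S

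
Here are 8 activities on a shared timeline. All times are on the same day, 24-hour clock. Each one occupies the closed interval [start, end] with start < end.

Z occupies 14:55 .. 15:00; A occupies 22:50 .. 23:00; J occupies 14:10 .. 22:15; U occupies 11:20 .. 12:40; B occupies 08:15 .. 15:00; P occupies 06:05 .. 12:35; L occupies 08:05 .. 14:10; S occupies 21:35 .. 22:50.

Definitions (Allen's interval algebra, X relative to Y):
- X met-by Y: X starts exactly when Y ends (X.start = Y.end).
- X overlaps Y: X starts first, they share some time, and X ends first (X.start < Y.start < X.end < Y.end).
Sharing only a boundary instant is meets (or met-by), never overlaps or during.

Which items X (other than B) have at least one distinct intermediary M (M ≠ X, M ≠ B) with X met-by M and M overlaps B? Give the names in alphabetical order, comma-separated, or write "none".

Target B = [08:15, 15:00].
Intermediaries M with M overlaps B: L, P.
Via L — items with X met-by L: J.
Via P — items with X met-by P: none.
Union: J.

J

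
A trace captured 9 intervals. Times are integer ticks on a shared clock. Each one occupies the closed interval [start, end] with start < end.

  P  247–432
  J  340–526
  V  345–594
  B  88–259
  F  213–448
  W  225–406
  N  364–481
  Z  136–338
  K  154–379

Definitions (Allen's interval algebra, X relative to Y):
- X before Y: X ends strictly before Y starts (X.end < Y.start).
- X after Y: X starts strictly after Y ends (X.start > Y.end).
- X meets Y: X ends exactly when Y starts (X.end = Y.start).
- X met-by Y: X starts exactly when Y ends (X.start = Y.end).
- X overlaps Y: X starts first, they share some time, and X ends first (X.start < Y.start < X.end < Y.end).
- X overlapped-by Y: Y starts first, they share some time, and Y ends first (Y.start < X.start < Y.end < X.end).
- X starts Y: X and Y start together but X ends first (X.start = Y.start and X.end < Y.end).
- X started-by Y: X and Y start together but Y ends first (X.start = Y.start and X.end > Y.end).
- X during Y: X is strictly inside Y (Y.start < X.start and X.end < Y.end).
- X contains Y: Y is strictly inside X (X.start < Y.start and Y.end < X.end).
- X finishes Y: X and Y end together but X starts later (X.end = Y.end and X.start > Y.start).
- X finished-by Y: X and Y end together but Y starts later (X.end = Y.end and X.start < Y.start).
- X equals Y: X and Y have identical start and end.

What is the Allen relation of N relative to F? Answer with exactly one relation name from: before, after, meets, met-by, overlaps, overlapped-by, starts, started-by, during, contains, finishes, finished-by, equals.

overlapped-by

N = [364, 481]; F = [213, 448].
Compare endpoints: N.start > F.start, N.start < F.end, N.end > F.start, N.end > F.end.
That pattern is 'overlapped-by'.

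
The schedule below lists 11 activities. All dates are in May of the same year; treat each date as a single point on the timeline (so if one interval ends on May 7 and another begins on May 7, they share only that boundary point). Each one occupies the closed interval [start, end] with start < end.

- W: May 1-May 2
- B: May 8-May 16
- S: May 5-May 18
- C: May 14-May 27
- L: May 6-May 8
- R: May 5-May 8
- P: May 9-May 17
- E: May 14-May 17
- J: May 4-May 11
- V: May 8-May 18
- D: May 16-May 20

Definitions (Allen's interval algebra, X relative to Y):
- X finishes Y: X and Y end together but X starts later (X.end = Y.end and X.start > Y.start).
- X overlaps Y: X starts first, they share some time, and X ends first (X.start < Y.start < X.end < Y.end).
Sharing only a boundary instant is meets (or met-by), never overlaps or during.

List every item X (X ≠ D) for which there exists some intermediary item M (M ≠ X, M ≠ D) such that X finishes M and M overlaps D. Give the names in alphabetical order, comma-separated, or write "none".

Target D = [May 16, May 20].
Intermediaries M with M overlaps D: E, P, S, V.
Via E — items with X finishes E: none.
Via P — items with X finishes P: E.
Via S — items with X finishes S: V.
Via V — items with X finishes V: none.
Union: E, V.

E, V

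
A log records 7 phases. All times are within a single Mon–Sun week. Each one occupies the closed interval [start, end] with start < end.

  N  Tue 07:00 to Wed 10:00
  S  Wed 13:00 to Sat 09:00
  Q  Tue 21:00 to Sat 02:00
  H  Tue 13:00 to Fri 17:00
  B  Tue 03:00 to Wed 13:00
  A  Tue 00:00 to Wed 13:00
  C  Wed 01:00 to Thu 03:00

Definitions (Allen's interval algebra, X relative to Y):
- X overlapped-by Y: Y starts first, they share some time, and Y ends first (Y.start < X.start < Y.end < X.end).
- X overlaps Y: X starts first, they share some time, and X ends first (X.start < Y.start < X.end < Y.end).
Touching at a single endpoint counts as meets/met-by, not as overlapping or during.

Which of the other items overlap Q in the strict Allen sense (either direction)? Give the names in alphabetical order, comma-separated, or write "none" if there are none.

Target Q = [Tue 21:00, Sat 02:00].
A [Tue 00:00, Wed 13:00] → overlaps → yes.
B [Tue 03:00, Wed 13:00] → overlaps → yes.
C [Wed 01:00, Thu 03:00] → during → no.
H [Tue 13:00, Fri 17:00] → overlaps → yes.
N [Tue 07:00, Wed 10:00] → overlaps → yes.
S [Wed 13:00, Sat 09:00] → overlapped-by → yes.
Result: A, B, H, N, S.

A, B, H, N, S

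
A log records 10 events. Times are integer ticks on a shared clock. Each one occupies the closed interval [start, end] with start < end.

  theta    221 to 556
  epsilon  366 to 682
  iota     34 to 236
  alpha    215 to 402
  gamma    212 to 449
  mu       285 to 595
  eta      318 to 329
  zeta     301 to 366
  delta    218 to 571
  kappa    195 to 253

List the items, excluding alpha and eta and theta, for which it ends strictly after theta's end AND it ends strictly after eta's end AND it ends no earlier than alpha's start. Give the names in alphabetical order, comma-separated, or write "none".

delta, epsilon, mu

Conditions: its end is strictly after theta's end (X.end > 556) AND its end is strictly after eta's end (X.end > 329) AND its end is no earlier than alpha's start (X.end >= 215).
delta: end 571 > 556? ✓; end 571 > 329? ✓; end 571 >= 215? ✓ → yes.
epsilon: end 682 > 556? ✓; end 682 > 329? ✓; end 682 >= 215? ✓ → yes.
gamma: end 449 > 556? ✗; end 449 > 329? ✓; end 449 >= 215? ✓ → no.
iota: end 236 > 556? ✗; end 236 > 329? ✗; end 236 >= 215? ✓ → no.
kappa: end 253 > 556? ✗; end 253 > 329? ✗; end 253 >= 215? ✓ → no.
mu: end 595 > 556? ✓; end 595 > 329? ✓; end 595 >= 215? ✓ → yes.
zeta: end 366 > 556? ✗; end 366 > 329? ✓; end 366 >= 215? ✓ → no.
Result: delta, epsilon, mu.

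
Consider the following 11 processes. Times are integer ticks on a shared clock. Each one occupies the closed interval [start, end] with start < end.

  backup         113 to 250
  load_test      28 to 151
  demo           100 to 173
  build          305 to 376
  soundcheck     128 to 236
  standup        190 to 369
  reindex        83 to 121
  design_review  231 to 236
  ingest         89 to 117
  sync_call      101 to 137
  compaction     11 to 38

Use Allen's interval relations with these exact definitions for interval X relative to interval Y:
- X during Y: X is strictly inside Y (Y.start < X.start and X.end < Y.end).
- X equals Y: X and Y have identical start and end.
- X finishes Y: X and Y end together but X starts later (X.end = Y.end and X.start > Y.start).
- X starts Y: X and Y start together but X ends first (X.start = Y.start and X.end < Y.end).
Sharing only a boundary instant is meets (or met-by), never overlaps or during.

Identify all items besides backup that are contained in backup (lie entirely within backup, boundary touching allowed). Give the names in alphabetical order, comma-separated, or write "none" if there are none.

Target backup = [113, 250].
build [305, 376] → after → no.
compaction [11, 38] → before → no.
demo [100, 173] → overlaps → no.
design_review [231, 236] → during → yes.
ingest [89, 117] → overlaps → no.
load_test [28, 151] → overlaps → no.
reindex [83, 121] → overlaps → no.
soundcheck [128, 236] → during → yes.
standup [190, 369] → overlapped-by → no.
sync_call [101, 137] → overlaps → no.
Result: design_review, soundcheck.

design_review, soundcheck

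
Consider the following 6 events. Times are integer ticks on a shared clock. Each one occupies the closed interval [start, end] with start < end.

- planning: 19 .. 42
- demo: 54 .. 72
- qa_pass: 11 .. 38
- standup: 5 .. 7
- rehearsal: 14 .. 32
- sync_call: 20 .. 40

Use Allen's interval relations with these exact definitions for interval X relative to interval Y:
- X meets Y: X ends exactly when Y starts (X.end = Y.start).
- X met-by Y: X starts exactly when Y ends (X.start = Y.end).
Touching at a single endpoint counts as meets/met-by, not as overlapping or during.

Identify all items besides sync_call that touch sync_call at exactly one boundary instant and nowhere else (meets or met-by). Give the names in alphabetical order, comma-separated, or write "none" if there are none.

none

Target sync_call = [20, 40].
demo [54, 72] → after → no.
planning [19, 42] → contains → no.
qa_pass [11, 38] → overlaps → no.
rehearsal [14, 32] → overlaps → no.
standup [5, 7] → before → no.
Result: none.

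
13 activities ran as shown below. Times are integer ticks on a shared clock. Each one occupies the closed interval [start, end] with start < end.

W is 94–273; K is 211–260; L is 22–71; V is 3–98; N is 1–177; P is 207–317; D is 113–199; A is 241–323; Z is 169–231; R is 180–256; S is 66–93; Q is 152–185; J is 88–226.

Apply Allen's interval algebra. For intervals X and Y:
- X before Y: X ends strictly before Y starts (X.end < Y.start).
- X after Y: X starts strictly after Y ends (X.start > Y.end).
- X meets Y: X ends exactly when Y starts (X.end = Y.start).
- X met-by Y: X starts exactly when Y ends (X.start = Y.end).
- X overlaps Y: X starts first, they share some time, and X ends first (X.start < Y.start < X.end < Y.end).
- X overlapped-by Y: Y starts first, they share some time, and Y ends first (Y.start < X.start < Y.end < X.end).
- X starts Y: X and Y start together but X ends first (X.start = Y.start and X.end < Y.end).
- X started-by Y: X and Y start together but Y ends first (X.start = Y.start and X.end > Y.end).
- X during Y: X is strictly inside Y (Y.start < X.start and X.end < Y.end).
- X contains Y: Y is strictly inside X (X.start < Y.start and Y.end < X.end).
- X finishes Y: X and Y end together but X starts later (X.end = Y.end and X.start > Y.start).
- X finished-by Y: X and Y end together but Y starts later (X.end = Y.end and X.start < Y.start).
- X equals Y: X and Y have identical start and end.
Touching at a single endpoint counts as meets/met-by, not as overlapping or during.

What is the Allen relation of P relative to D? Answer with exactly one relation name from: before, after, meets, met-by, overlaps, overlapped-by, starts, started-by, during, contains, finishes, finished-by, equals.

after

P = [207, 317]; D = [113, 199].
Compare endpoints: P.start > D.start, P.start > D.end, P.end > D.start, P.end > D.end.
That pattern is 'after'.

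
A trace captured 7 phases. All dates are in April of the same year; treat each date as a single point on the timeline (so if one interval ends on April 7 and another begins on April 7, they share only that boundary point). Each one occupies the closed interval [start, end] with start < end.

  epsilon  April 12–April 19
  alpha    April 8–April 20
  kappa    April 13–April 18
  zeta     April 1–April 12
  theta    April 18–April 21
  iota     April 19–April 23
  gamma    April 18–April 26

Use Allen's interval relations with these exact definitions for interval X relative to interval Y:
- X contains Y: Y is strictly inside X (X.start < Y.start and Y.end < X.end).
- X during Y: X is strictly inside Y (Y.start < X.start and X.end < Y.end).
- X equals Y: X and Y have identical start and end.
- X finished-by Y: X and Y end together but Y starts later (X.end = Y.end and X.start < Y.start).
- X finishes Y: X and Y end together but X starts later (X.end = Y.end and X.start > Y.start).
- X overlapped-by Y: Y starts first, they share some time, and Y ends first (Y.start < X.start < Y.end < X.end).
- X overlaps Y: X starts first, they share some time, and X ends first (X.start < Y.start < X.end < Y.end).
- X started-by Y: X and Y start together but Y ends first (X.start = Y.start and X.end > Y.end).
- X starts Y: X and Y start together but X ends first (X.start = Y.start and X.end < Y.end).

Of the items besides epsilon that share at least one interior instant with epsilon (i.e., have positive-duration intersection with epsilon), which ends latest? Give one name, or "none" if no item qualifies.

Target epsilon = [April 12, April 19].
alpha [April 8, April 20] → contains → candidate.
gamma [April 18, April 26] → overlapped-by → candidate.
iota [April 19, April 23] → met-by → excluded.
kappa [April 13, April 18] → during → candidate.
theta [April 18, April 21] → overlapped-by → candidate.
zeta [April 1, April 12] → meets → excluded.
Among candidates, latest end is April 26 → gamma.

gamma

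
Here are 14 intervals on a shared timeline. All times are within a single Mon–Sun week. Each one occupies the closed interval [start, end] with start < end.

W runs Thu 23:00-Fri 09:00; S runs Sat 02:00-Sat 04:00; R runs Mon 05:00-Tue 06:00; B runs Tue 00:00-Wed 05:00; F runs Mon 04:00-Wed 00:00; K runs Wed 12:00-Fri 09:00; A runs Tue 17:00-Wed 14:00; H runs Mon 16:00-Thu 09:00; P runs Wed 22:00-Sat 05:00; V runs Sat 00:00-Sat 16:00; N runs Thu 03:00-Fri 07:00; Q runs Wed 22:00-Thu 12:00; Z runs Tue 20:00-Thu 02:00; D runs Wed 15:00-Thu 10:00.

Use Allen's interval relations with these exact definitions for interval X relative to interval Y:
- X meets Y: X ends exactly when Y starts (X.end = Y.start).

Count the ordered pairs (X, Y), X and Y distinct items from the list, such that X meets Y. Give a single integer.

0

Checking all 182 ordered pairs for relation 'meets'; matching pairs in alphabetical order:
No pair satisfies it.
Count: 0.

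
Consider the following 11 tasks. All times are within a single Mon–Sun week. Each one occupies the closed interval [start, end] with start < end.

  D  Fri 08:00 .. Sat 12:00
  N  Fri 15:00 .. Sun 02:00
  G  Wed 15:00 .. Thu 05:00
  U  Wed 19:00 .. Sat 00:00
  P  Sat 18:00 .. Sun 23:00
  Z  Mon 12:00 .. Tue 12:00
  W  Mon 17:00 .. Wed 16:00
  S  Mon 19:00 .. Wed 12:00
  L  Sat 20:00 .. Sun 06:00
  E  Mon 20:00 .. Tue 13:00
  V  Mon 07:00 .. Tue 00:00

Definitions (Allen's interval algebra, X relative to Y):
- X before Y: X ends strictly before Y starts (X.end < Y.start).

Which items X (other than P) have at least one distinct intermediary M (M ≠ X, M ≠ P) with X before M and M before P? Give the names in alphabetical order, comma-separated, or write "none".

E, G, S, V, W, Z

Target P = [Sat 18:00, Sun 23:00].
Intermediaries M with M before P: D, E, G, S, U, V, W, Z.
Via D — items with X before D: E, G, S, V, W, Z.
Via E — items with X before E: none.
Via G — items with X before G: E, S, V, Z.
Via S — items with X before S: none.
Via U — items with X before U: E, S, V, W, Z.
Via V — items with X before V: none.
Via W — items with X before W: none.
Via Z — items with X before Z: none.
Union: E, G, S, V, W, Z.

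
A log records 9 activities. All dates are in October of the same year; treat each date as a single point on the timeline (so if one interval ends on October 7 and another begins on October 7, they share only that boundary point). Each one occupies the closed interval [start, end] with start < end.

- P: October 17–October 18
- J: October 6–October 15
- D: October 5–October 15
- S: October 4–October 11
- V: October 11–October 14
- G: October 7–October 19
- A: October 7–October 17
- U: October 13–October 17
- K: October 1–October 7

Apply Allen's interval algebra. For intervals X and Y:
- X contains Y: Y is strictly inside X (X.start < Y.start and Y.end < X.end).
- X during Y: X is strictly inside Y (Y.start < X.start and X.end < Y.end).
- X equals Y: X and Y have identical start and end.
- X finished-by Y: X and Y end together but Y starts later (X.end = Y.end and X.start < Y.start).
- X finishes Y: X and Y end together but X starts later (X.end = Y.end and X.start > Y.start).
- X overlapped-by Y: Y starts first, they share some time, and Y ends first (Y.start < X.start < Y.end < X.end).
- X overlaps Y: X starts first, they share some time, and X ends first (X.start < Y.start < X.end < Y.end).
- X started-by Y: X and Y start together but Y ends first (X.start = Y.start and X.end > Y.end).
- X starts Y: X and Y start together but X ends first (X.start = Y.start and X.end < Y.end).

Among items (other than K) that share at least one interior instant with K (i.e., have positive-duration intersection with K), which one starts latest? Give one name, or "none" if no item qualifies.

J

Target K = [October 1, October 7].
A [October 7, October 17] → met-by → excluded.
D [October 5, October 15] → overlapped-by → candidate.
G [October 7, October 19] → met-by → excluded.
J [October 6, October 15] → overlapped-by → candidate.
P [October 17, October 18] → after → excluded.
S [October 4, October 11] → overlapped-by → candidate.
U [October 13, October 17] → after → excluded.
V [October 11, October 14] → after → excluded.
Among candidates, latest start is October 6 → J.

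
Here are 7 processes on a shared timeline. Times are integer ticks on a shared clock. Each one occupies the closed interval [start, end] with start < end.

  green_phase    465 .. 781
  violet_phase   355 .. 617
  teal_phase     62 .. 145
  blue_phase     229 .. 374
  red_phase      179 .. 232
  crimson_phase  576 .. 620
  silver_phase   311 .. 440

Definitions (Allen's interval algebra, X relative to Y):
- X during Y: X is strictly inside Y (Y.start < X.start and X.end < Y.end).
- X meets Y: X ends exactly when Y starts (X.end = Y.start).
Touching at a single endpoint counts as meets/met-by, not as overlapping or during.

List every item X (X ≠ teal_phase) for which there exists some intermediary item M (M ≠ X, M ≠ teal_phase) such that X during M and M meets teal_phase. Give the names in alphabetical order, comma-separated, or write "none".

none

Target teal_phase = [62, 145].
Intermediaries M with M meets teal_phase: none.
Union: none.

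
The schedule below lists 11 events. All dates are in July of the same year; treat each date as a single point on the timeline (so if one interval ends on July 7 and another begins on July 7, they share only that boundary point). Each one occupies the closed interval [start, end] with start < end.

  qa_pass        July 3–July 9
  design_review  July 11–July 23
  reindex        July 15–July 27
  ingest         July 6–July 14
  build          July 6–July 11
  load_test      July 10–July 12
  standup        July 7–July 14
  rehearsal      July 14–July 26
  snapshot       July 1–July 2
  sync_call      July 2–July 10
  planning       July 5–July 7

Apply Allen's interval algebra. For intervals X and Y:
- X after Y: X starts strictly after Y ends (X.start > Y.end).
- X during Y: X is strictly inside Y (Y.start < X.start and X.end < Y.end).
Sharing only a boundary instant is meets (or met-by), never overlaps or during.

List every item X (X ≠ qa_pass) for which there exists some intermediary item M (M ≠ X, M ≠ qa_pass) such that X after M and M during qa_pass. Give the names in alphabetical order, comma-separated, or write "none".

Target qa_pass = [July 3, July 9].
Intermediaries M with M during qa_pass: planning.
Via planning — items with X after planning: design_review, load_test, rehearsal, reindex.
Union: design_review, load_test, rehearsal, reindex.

design_review, load_test, rehearsal, reindex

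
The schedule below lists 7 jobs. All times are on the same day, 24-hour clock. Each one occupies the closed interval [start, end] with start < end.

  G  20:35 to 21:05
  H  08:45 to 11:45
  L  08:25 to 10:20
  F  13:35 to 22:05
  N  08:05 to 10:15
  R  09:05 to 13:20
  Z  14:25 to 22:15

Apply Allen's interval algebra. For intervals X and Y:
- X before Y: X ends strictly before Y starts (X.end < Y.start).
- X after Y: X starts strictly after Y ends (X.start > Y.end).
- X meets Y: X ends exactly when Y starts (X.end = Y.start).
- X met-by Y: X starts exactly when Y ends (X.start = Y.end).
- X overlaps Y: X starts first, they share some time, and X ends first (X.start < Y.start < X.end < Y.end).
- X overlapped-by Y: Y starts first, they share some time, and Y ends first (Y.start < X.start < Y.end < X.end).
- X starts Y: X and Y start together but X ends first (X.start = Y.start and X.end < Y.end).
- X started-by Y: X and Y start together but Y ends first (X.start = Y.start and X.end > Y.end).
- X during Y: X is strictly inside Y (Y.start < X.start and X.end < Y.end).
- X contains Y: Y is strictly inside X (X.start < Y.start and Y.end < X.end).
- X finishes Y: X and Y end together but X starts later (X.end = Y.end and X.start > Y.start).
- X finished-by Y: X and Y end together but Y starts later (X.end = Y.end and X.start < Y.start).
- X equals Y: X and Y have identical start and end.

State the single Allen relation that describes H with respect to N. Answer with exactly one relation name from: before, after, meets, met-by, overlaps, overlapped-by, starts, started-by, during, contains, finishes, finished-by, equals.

overlapped-by

H = [08:45, 11:45]; N = [08:05, 10:15].
Compare endpoints: H.start > N.start, H.start < N.end, H.end > N.start, H.end > N.end.
That pattern is 'overlapped-by'.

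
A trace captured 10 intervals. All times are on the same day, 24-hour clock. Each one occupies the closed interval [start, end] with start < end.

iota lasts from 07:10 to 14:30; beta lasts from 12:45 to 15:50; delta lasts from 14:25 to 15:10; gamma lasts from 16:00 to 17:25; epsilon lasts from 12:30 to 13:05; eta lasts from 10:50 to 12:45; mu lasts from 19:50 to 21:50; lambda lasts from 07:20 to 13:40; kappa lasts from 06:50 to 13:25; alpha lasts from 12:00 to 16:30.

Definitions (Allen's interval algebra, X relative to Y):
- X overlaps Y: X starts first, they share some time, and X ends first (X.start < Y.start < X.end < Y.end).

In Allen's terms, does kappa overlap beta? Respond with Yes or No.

kappa = [06:50, 13:25], beta = [12:45, 15:50].
Actual relation of kappa to beta: overlaps.
Asked whether 'overlaps' holds → Yes.

Yes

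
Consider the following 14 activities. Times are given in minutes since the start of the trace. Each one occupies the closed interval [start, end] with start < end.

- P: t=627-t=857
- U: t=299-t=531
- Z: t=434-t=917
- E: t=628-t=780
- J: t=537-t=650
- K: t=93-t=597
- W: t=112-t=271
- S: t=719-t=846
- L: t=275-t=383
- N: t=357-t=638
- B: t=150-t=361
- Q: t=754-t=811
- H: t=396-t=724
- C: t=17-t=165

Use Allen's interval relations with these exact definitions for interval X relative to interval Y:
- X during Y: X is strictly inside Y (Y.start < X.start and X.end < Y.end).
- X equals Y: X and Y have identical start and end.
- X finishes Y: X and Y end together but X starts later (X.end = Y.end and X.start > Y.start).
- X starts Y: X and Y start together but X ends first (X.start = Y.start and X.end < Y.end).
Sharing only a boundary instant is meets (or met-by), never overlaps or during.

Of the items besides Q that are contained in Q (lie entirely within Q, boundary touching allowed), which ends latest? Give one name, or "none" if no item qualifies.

Target Q = [t=754, t=811].
B [t=150, t=361] → before → excluded.
C [t=17, t=165] → before → excluded.
E [t=628, t=780] → overlaps → excluded.
H [t=396, t=724] → before → excluded.
J [t=537, t=650] → before → excluded.
K [t=93, t=597] → before → excluded.
L [t=275, t=383] → before → excluded.
N [t=357, t=638] → before → excluded.
P [t=627, t=857] → contains → excluded.
S [t=719, t=846] → contains → excluded.
U [t=299, t=531] → before → excluded.
W [t=112, t=271] → before → excluded.
Z [t=434, t=917] → contains → excluded.
No candidates → none.

none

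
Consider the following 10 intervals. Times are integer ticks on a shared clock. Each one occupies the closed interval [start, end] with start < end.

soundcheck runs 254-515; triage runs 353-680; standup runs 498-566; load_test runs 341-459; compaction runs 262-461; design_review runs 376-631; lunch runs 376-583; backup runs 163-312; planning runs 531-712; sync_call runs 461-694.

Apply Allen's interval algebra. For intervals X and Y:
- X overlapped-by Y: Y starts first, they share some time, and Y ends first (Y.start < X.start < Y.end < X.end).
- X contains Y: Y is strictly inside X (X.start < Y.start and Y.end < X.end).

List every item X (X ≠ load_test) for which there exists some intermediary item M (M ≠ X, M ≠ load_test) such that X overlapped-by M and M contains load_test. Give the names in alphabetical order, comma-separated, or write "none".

design_review, lunch, standup, sync_call, triage

Target load_test = [341, 459].
Intermediaries M with M contains load_test: compaction, soundcheck.
Via compaction — items with X overlapped-by compaction: design_review, lunch, triage.
Via soundcheck — items with X overlapped-by soundcheck: design_review, lunch, standup, sync_call, triage.
Union: design_review, lunch, standup, sync_call, triage.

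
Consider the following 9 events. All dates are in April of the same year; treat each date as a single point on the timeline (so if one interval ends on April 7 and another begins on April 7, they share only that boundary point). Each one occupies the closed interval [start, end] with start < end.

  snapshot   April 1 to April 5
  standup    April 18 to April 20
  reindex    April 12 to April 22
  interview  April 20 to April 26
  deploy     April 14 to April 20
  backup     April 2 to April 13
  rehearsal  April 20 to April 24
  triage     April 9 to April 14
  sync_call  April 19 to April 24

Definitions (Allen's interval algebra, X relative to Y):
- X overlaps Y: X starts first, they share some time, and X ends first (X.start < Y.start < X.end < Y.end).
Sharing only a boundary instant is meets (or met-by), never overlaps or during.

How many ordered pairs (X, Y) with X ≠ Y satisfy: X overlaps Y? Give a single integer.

Checking all 72 ordered pairs for relation 'overlaps'; matching pairs in alphabetical order:
(backup, reindex): backup overlaps reindex ✓
(backup, triage): backup overlaps triage ✓
(deploy, sync_call): deploy overlaps sync_call ✓
(reindex, interview): reindex overlaps interview ✓
(reindex, rehearsal): reindex overlaps rehearsal ✓
(reindex, sync_call): reindex overlaps sync_call ✓
(snapshot, backup): snapshot overlaps backup ✓
(standup, sync_call): standup overlaps sync_call ✓
(sync_call, interview): sync_call overlaps interview ✓
(triage, reindex): triage overlaps reindex ✓
Count: 10.

10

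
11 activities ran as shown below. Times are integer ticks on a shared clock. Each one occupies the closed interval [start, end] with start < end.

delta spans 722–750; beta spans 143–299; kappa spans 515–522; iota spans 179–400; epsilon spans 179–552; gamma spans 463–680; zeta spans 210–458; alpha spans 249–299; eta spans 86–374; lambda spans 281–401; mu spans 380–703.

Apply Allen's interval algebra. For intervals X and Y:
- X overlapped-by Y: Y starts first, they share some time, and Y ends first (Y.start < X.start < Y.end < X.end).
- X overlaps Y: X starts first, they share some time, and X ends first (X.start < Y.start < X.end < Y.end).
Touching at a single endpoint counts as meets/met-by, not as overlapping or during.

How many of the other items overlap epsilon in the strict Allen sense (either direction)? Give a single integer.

Target epsilon = [179, 552].
alpha [249, 299] → during → no.
beta [143, 299] → overlaps → counts.
delta [722, 750] → after → no.
eta [86, 374] → overlaps → counts.
gamma [463, 680] → overlapped-by → counts.
iota [179, 400] → starts → no.
kappa [515, 522] → during → no.
lambda [281, 401] → during → no.
mu [380, 703] → overlapped-by → counts.
zeta [210, 458] → during → no.
Total: 4.

4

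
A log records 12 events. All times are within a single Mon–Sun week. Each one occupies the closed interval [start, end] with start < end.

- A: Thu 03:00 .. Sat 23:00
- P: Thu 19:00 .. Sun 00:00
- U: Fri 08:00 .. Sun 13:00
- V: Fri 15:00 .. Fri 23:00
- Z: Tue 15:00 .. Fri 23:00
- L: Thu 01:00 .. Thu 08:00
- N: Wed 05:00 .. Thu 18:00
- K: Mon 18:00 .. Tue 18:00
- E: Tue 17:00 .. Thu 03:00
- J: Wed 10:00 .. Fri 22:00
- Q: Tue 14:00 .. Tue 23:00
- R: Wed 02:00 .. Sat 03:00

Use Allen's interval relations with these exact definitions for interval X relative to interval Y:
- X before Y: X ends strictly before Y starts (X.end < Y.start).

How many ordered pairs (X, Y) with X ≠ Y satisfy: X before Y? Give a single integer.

25

Checking all 132 ordered pairs for relation 'before'; matching pairs in alphabetical order:
(E, P): E before P ✓
(E, U): E before U ✓
(E, V): E before V ✓
(K, A): K before A ✓
(K, J): K before J ✓
(K, L): K before L ✓
(K, N): K before N ✓
(K, P): K before P ✓
(K, R): K before R ✓
(K, U): K before U ✓
(K, V): K before V ✓
(L, P): L before P ✓
(L, U): L before U ✓
(L, V): L before V ✓
(N, P): N before P ✓
(N, U): N before U ✓
(N, V): N before V ✓
(Q, A): Q before A ✓
(Q, J): Q before J ✓
(Q, L): Q before L ✓
(Q, N): Q before N ✓
(Q, P): Q before P ✓
(Q, R): Q before R ✓
(Q, U): Q before U ✓
... plus 1 further pairs not listed.
Count: 25.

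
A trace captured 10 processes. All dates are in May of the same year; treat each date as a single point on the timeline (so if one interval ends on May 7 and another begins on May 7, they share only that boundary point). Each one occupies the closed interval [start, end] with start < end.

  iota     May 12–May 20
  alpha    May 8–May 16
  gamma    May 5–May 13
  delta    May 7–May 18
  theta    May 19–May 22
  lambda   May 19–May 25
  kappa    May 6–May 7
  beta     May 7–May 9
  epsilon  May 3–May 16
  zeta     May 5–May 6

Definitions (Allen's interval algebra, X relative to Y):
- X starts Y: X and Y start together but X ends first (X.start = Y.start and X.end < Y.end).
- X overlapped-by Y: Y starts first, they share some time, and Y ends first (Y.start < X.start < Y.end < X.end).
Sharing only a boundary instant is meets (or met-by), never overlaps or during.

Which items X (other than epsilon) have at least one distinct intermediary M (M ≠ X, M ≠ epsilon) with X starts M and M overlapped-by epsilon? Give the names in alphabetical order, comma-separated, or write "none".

beta

Target epsilon = [May 3, May 16].
Intermediaries M with M overlapped-by epsilon: delta, iota.
Via delta — items with X starts delta: beta.
Via iota — items with X starts iota: none.
Union: beta.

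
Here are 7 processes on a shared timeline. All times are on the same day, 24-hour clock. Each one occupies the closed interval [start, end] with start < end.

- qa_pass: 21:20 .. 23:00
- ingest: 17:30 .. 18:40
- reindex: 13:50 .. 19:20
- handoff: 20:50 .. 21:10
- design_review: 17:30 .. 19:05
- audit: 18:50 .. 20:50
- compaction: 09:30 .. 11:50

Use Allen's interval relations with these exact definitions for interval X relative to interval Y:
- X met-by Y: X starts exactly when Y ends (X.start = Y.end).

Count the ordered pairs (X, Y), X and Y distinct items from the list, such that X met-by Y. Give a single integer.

1

Checking all 42 ordered pairs for relation 'met-by'; matching pairs in alphabetical order:
(handoff, audit): handoff met-by audit ✓
Count: 1.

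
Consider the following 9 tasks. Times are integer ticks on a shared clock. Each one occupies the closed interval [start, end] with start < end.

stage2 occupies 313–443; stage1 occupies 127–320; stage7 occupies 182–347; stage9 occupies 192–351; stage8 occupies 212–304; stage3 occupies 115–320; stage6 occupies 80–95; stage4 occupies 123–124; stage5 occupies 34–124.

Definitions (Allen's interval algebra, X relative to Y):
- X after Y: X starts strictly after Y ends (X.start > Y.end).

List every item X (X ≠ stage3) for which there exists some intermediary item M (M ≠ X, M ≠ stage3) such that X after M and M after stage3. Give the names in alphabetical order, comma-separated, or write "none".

none

Target stage3 = [115, 320].
Intermediaries M with M after stage3: none.
Union: none.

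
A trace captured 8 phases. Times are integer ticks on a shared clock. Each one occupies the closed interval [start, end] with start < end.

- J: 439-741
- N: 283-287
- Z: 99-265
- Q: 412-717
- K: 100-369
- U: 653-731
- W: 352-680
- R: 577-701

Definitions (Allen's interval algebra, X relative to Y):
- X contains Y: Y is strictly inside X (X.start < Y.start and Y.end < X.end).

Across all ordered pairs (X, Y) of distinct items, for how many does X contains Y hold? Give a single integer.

4

Checking all 56 ordered pairs for relation 'contains'; matching pairs in alphabetical order:
(J, R): J contains R ✓
(J, U): J contains U ✓
(K, N): K contains N ✓
(Q, R): Q contains R ✓
Count: 4.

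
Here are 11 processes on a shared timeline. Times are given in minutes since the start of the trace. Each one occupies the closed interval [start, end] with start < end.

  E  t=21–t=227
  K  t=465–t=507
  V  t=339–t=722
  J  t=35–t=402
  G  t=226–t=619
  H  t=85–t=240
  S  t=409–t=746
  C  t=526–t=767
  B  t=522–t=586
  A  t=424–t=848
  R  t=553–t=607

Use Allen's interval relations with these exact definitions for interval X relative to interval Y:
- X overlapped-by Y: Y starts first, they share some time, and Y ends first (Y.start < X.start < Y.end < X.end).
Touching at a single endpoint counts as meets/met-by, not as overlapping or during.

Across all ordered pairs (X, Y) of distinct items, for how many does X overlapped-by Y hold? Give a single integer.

17

Checking all 110 ordered pairs for relation 'overlapped-by'; matching pairs in alphabetical order:
(A, G): A overlapped-by G ✓
(A, S): A overlapped-by S ✓
(A, V): A overlapped-by V ✓
(C, B): C overlapped-by B ✓
(C, G): C overlapped-by G ✓
(C, S): C overlapped-by S ✓
(C, V): C overlapped-by V ✓
(G, E): G overlapped-by E ✓
(G, H): G overlapped-by H ✓
(G, J): G overlapped-by J ✓
(H, E): H overlapped-by E ✓
(J, E): J overlapped-by E ✓
(R, B): R overlapped-by B ✓
(S, G): S overlapped-by G ✓
(S, V): S overlapped-by V ✓
(V, G): V overlapped-by G ✓
(V, J): V overlapped-by J ✓
Count: 17.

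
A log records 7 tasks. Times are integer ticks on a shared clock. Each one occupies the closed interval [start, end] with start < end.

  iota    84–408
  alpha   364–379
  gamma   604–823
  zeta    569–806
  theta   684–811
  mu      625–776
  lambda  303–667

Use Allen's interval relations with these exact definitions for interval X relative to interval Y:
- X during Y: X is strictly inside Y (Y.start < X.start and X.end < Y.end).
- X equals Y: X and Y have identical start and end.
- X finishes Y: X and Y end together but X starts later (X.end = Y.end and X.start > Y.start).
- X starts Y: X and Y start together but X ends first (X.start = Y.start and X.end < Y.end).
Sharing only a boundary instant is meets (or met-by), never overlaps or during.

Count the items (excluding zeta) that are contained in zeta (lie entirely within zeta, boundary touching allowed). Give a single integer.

1

Target zeta = [569, 806].
alpha [364, 379] → before → no.
gamma [604, 823] → overlapped-by → no.
iota [84, 408] → before → no.
lambda [303, 667] → overlaps → no.
mu [625, 776] → during → counts.
theta [684, 811] → overlapped-by → no.
Total: 1.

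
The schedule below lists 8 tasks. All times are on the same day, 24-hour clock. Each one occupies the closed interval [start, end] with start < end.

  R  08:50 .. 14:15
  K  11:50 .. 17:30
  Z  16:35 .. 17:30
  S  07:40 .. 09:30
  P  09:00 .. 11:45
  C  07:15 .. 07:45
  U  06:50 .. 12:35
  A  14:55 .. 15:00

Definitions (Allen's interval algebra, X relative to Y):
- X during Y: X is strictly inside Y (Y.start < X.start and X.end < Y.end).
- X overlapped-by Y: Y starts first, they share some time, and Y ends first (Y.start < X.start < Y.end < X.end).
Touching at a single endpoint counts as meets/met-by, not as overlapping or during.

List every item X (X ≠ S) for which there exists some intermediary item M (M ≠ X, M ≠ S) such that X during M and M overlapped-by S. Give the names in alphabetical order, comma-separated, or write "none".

P

Target S = [07:40, 09:30].
Intermediaries M with M overlapped-by S: P, R.
Via P — items with X during P: none.
Via R — items with X during R: P.
Union: P.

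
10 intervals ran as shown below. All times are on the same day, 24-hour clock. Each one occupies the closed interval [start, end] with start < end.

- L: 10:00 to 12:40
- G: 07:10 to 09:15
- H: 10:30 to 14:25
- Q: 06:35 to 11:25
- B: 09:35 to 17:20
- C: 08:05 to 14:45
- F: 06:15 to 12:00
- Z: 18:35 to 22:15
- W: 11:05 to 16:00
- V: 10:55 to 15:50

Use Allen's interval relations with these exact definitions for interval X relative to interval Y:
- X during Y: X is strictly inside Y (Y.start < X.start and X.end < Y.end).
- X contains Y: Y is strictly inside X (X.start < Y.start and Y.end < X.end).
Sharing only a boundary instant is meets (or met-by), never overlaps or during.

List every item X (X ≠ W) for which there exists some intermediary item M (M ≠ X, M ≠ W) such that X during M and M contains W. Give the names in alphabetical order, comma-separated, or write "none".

H, L, V

Target W = [11:05, 16:00].
Intermediaries M with M contains W: B.
Via B — items with X during B: H, L, V.
Union: H, L, V.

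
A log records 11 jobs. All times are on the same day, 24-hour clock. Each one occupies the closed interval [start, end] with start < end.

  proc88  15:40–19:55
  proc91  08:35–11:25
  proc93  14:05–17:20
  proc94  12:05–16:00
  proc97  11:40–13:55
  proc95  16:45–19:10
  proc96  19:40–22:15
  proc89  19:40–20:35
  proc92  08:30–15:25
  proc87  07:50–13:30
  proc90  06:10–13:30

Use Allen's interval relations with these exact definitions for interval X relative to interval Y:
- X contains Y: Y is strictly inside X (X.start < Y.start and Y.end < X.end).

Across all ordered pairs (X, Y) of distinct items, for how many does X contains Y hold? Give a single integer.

5

Checking all 110 ordered pairs for relation 'contains'; matching pairs in alphabetical order:
(proc87, proc91): proc87 contains proc91 ✓
(proc88, proc95): proc88 contains proc95 ✓
(proc90, proc91): proc90 contains proc91 ✓
(proc92, proc91): proc92 contains proc91 ✓
(proc92, proc97): proc92 contains proc97 ✓
Count: 5.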